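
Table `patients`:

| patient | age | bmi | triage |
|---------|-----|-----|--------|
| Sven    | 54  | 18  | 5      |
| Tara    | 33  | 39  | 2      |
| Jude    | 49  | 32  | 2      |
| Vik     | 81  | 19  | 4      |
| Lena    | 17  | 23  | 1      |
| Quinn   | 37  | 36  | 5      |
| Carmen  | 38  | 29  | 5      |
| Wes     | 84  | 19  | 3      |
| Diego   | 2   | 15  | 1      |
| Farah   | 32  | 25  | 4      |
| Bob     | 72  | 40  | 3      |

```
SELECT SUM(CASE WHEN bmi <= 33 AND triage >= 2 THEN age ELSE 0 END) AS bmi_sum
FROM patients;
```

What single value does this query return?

patient=Sven: ✓ → 54
patient=Tara: ✗
patient=Jude: ✓ → 49
patient=Vik: ✓ → 81
patient=Lena: ✗
patient=Quinn: ✗
patient=Carmen: ✓ → 38
patient=Wes: ✓ → 84
patient=Diego: ✗
patient=Farah: ✓ → 32
patient=Bob: ✗
bmi_sum = 54 + 49 + 81 + 38 + 84 + 32 = 338

338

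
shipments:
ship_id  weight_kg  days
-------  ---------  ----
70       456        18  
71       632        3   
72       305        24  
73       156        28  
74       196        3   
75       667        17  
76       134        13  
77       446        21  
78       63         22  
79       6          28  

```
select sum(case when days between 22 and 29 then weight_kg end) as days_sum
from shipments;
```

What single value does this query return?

ship_id=70: ✗
ship_id=71: ✗
ship_id=72: ✓ → 305
ship_id=73: ✓ → 156
ship_id=74: ✗
ship_id=75: ✗
ship_id=76: ✗
ship_id=77: ✗
ship_id=78: ✓ → 63
ship_id=79: ✓ → 6
days_sum = 305 + 156 + 63 + 6 = 530

530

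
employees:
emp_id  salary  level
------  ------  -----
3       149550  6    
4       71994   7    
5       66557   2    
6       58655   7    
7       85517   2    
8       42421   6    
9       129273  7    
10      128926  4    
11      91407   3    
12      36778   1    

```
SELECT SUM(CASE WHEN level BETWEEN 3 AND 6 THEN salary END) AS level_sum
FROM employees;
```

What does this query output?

emp_id=3: ✓ → 149550
emp_id=4: ✗
emp_id=5: ✗
emp_id=6: ✗
emp_id=7: ✗
emp_id=8: ✓ → 42421
emp_id=9: ✗
emp_id=10: ✓ → 128926
emp_id=11: ✓ → 91407
emp_id=12: ✗
level_sum = 149550 + 42421 + 128926 + 91407 = 412304

412304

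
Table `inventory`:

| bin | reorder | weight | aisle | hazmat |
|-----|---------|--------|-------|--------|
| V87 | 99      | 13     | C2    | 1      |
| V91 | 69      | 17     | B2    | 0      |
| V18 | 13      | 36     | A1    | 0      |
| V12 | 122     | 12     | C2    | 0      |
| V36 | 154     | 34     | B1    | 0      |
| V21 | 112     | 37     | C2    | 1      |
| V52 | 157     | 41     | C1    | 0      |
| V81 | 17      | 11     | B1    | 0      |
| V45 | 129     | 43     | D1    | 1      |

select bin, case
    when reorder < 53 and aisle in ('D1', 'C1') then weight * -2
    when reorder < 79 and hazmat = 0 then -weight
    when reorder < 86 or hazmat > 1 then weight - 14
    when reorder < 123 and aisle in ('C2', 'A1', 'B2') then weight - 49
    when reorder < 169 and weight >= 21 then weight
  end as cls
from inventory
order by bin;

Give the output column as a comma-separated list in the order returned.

bin=V12: reorder < 123 and aisle in ('C2', 'A1', 'B2') → -37
bin=V18: reorder < 79 and hazmat = 0 → -36
bin=V21: reorder < 123 and aisle in ('C2', 'A1', 'B2') → -12
bin=V36: reorder < 169 and weight >= 21 → 34
bin=V45: reorder < 169 and weight >= 21 → 43
bin=V52: reorder < 169 and weight >= 21 → 41
bin=V81: reorder < 79 and hazmat = 0 → -11
bin=V87: reorder < 123 and aisle in ('C2', 'A1', 'B2') → -36
bin=V91: reorder < 79 and hazmat = 0 → -17

-37, -36, -12, 34, 43, 41, -11, -36, -17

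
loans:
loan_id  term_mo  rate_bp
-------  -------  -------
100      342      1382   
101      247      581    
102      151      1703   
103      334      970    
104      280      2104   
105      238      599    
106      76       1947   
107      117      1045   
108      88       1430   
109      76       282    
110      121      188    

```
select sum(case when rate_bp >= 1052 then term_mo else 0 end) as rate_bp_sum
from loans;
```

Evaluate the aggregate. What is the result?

937

loan_id=100: ✓ → 342
loan_id=101: ✗
loan_id=102: ✓ → 151
loan_id=103: ✗
loan_id=104: ✓ → 280
loan_id=105: ✗
loan_id=106: ✓ → 76
loan_id=107: ✗
loan_id=108: ✓ → 88
loan_id=109: ✗
loan_id=110: ✗
rate_bp_sum = 342 + 151 + 280 + 76 + 88 = 937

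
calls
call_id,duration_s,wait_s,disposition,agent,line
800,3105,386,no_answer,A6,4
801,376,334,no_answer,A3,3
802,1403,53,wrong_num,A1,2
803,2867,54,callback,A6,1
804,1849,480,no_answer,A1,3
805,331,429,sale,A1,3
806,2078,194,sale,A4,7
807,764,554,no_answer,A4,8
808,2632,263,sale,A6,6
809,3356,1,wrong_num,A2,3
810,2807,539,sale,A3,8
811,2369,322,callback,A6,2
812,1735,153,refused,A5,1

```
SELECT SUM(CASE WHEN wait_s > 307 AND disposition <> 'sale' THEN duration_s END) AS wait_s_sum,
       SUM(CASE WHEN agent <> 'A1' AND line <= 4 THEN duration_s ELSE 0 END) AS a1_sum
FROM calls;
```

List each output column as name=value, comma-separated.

wait_s_sum=8463, a1_sum=13808

[wait_s_sum: wait_s > 307 AND disposition <> 'sale']
call_id=800: ✓ → 3105
call_id=801: ✓ → 376
call_id=802: ✗
call_id=803: ✗
call_id=804: ✓ → 1849
call_id=805: ✗
call_id=806: ✗
call_id=807: ✓ → 764
call_id=808: ✗
call_id=809: ✗
call_id=810: ✗
call_id=811: ✓ → 2369
call_id=812: ✗
wait_s_sum = 3105 + 376 + 1849 + 764 + 2369 = 8463
—
[a1_sum: agent <> 'A1' AND line <= 4]
call_id=800: ✓ → 3105
call_id=801: ✓ → 376
call_id=802: ✗
call_id=803: ✓ → 2867
call_id=804: ✗
call_id=805: ✗
call_id=806: ✗
call_id=807: ✗
call_id=808: ✗
call_id=809: ✓ → 3356
call_id=810: ✗
call_id=811: ✓ → 2369
call_id=812: ✓ → 1735
a1_sum = 3105 + 376 + 2867 + 3356 + 2369 + 1735 = 13808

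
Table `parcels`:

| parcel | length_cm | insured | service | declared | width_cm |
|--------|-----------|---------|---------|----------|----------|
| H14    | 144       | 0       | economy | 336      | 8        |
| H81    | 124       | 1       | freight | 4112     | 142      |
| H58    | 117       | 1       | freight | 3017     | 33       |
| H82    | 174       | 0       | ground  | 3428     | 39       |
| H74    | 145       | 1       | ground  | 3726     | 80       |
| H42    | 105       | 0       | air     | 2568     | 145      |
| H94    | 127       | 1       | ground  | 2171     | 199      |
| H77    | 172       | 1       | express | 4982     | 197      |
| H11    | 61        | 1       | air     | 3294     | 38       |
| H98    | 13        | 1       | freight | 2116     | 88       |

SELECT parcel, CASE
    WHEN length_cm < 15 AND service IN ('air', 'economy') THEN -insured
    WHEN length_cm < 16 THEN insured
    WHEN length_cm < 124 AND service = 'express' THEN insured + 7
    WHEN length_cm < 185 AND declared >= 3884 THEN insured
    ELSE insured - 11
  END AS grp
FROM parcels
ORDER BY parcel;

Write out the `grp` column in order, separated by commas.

-10, -11, -11, -10, -10, 1, 1, -11, -10, 1

parcel=H11: ELSE → -10
parcel=H14: ELSE → -11
parcel=H42: ELSE → -11
parcel=H58: ELSE → -10
parcel=H74: ELSE → -10
parcel=H77: length_cm < 185 AND declared >= 3884 → 1
parcel=H81: length_cm < 185 AND declared >= 3884 → 1
parcel=H82: ELSE → -11
parcel=H94: ELSE → -10
parcel=H98: length_cm < 16 → 1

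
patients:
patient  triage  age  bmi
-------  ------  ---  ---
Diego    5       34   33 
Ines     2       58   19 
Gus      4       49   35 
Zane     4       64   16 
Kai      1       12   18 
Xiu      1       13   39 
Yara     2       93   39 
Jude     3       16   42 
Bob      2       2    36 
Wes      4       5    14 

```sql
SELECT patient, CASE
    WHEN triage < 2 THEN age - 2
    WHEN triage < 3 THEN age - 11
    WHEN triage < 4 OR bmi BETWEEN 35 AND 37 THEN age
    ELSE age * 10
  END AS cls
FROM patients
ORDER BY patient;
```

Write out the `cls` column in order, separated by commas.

-9, 340, 49, 47, 16, 10, 50, 11, 82, 640

patient=Bob: triage < 3 → -9
patient=Diego: ELSE → 340
patient=Gus: triage < 4 OR bmi BETWEEN 35 AND 37 → 49
patient=Ines: triage < 3 → 47
patient=Jude: triage < 4 OR bmi BETWEEN 35 AND 37 → 16
patient=Kai: triage < 2 → 10
patient=Wes: ELSE → 50
patient=Xiu: triage < 2 → 11
patient=Yara: triage < 3 → 82
patient=Zane: ELSE → 640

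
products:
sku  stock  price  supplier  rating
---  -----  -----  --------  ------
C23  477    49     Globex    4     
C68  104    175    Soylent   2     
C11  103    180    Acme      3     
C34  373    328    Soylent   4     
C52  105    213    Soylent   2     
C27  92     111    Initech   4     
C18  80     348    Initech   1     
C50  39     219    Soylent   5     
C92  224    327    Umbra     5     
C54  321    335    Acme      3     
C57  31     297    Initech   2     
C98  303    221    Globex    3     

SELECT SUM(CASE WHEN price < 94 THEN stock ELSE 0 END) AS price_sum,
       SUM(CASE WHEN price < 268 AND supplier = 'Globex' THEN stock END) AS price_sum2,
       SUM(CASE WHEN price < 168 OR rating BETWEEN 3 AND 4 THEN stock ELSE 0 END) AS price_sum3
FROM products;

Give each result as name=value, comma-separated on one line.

[price_sum: price < 94]
sku=C23: ✓ → 477
sku=C68: ✗
sku=C11: ✗
sku=C34: ✗
sku=C52: ✗
sku=C27: ✗
sku=C18: ✗
sku=C50: ✗
sku=C92: ✗
sku=C54: ✗
sku=C57: ✗
sku=C98: ✗
price_sum = 477
—
[price_sum2: price < 268 AND supplier = 'Globex']
sku=C23: ✓ → 477
sku=C68: ✗
sku=C11: ✗
sku=C34: ✗
sku=C52: ✗
sku=C27: ✗
sku=C18: ✗
sku=C50: ✗
sku=C92: ✗
sku=C54: ✗
sku=C57: ✗
sku=C98: ✓ → 303
price_sum2 = 477 + 303 = 780
—
[price_sum3: price < 168 OR rating BETWEEN 3 AND 4]
sku=C23: ✓ → 477
sku=C68: ✗
sku=C11: ✓ → 103
sku=C34: ✓ → 373
sku=C52: ✗
sku=C27: ✓ → 92
sku=C18: ✗
sku=C50: ✗
sku=C92: ✗
sku=C54: ✓ → 321
sku=C57: ✗
sku=C98: ✓ → 303
price_sum3 = 477 + 103 + 373 + 92 + 321 + 303 = 1669

price_sum=477, price_sum2=780, price_sum3=1669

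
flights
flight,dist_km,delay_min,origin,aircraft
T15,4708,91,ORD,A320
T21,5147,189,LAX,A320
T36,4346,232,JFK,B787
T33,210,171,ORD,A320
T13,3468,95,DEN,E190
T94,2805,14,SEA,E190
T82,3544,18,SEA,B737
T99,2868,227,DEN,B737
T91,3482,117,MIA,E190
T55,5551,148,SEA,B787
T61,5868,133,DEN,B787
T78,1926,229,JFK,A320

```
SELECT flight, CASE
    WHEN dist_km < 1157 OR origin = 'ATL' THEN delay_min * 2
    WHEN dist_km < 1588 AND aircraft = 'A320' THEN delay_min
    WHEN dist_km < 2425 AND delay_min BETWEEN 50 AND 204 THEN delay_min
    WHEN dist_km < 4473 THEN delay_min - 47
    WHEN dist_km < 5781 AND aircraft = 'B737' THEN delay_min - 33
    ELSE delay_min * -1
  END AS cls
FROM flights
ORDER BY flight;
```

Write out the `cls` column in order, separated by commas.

48, -91, -189, 342, 185, -148, -133, 182, -29, 70, -33, 180

flight=T13: dist_km < 4473 → 48
flight=T15: ELSE → -91
flight=T21: ELSE → -189
flight=T33: dist_km < 1157 OR origin = 'ATL' → 342
flight=T36: dist_km < 4473 → 185
flight=T55: ELSE → -148
flight=T61: ELSE → -133
flight=T78: dist_km < 4473 → 182
flight=T82: dist_km < 4473 → -29
flight=T91: dist_km < 4473 → 70
flight=T94: dist_km < 4473 → -33
flight=T99: dist_km < 4473 → 180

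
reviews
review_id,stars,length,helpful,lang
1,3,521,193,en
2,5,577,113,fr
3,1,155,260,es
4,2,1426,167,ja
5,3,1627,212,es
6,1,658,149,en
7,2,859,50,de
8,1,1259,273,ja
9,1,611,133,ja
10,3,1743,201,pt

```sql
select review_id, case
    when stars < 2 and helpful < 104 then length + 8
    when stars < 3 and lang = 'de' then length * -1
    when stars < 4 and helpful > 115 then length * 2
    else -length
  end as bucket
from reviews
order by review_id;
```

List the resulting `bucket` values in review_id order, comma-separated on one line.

review_id=1: stars < 4 and helpful > 115 → 1042
review_id=2: ELSE → -577
review_id=3: stars < 4 and helpful > 115 → 310
review_id=4: stars < 4 and helpful > 115 → 2852
review_id=5: stars < 4 and helpful > 115 → 3254
review_id=6: stars < 4 and helpful > 115 → 1316
review_id=7: stars < 3 and lang = 'de' → -859
review_id=8: stars < 4 and helpful > 115 → 2518
review_id=9: stars < 4 and helpful > 115 → 1222
review_id=10: stars < 4 and helpful > 115 → 3486

1042, -577, 310, 2852, 3254, 1316, -859, 2518, 1222, 3486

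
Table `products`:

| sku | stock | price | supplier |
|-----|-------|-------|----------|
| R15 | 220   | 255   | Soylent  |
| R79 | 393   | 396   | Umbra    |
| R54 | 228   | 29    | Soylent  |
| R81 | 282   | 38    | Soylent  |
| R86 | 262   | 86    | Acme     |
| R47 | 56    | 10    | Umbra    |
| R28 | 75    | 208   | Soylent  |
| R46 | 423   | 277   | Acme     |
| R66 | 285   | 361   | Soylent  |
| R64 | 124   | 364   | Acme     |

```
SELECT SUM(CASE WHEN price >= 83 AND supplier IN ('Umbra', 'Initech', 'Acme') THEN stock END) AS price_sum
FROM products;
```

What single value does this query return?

sku=R15: ✗
sku=R79: ✓ → 393
sku=R54: ✗
sku=R81: ✗
sku=R86: ✓ → 262
sku=R47: ✗
sku=R28: ✗
sku=R46: ✓ → 423
sku=R66: ✗
sku=R64: ✓ → 124
price_sum = 393 + 262 + 423 + 124 = 1202

1202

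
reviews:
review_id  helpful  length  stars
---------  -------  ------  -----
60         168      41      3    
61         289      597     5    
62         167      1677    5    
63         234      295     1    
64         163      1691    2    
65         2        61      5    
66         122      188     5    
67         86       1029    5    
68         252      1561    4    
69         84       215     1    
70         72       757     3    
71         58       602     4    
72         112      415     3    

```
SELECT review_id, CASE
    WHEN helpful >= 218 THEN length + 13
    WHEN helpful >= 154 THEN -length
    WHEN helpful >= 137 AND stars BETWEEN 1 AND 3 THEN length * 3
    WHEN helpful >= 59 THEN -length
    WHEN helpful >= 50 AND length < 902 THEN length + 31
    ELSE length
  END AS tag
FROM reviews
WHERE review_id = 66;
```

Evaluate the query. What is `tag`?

-188

review_id = 66: helpful=122, length=188, stars=5.
helpful >= 218 → false
helpful >= 154 → false
helpful >= 137 AND stars BETWEEN 1 AND 3 → false
helpful >= 59 → true → -188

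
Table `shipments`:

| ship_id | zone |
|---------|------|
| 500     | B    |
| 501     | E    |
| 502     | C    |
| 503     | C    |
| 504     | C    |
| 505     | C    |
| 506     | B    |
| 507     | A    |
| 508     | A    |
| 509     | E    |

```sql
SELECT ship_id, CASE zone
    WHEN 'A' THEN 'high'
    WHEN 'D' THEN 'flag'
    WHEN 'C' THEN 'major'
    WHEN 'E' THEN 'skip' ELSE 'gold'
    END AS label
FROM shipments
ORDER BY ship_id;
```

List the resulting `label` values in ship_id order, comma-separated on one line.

ship_id=500: ELSE → gold
ship_id=501: zone='E' → skip
ship_id=502: zone='C' → major
ship_id=503: zone='C' → major
ship_id=504: zone='C' → major
ship_id=505: zone='C' → major
ship_id=506: ELSE → gold
ship_id=507: zone='A' → high
ship_id=508: zone='A' → high
ship_id=509: zone='E' → skip

gold, skip, major, major, major, major, gold, high, high, skip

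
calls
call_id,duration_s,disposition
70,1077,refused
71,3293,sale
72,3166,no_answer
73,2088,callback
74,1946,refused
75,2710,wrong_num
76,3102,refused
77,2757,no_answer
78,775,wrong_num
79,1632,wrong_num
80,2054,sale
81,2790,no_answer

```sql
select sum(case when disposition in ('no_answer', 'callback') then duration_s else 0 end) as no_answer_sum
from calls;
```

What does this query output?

call_id=70: ✗
call_id=71: ✗
call_id=72: ✓ → 3166
call_id=73: ✓ → 2088
call_id=74: ✗
call_id=75: ✗
call_id=76: ✗
call_id=77: ✓ → 2757
call_id=78: ✗
call_id=79: ✗
call_id=80: ✗
call_id=81: ✓ → 2790
no_answer_sum = 3166 + 2088 + 2757 + 2790 = 10801

10801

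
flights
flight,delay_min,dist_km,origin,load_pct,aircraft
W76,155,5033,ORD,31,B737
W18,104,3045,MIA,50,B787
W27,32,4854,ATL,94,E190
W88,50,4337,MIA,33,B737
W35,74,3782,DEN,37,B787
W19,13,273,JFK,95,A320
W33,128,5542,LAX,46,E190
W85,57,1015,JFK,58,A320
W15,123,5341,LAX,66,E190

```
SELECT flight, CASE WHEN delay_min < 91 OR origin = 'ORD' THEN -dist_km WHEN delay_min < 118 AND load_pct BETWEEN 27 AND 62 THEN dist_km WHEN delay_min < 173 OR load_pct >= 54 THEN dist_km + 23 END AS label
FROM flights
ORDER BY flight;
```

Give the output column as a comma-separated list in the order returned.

flight=W15: delay_min < 173 OR load_pct >= 54 → 5364
flight=W18: delay_min < 118 AND load_pct BETWEEN 27 AND 62 → 3045
flight=W19: delay_min < 91 OR origin = 'ORD' → -273
flight=W27: delay_min < 91 OR origin = 'ORD' → -4854
flight=W33: delay_min < 173 OR load_pct >= 54 → 5565
flight=W35: delay_min < 91 OR origin = 'ORD' → -3782
flight=W76: delay_min < 91 OR origin = 'ORD' → -5033
flight=W85: delay_min < 91 OR origin = 'ORD' → -1015
flight=W88: delay_min < 91 OR origin = 'ORD' → -4337

5364, 3045, -273, -4854, 5565, -3782, -5033, -1015, -4337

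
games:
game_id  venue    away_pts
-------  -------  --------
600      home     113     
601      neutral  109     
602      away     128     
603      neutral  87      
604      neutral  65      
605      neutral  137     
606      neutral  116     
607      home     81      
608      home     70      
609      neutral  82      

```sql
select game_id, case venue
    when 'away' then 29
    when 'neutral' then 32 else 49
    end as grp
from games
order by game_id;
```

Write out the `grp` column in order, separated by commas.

49, 32, 29, 32, 32, 32, 32, 49, 49, 32

game_id=600: ELSE → 49
game_id=601: venue='neutral' → 32
game_id=602: venue='away' → 29
game_id=603: venue='neutral' → 32
game_id=604: venue='neutral' → 32
game_id=605: venue='neutral' → 32
game_id=606: venue='neutral' → 32
game_id=607: ELSE → 49
game_id=608: ELSE → 49
game_id=609: venue='neutral' → 32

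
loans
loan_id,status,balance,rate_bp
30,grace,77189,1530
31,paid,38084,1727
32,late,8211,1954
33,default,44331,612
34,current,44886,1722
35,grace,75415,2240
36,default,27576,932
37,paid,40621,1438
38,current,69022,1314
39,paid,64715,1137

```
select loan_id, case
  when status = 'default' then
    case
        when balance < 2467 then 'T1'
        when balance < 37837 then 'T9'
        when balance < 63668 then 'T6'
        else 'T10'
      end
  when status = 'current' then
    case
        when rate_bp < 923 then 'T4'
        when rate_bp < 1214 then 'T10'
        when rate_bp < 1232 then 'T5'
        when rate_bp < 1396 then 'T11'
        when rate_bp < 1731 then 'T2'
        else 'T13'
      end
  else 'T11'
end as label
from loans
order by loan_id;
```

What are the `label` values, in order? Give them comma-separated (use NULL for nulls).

loan_id=30: status='grace' → outer ELSE → T11
loan_id=31: status='paid' → outer ELSE → T11
loan_id=32: status='late' → outer ELSE → T11
loan_id=33: status='default' → inner[balance < 63668] → T6
loan_id=34: status='current' → inner[rate_bp < 1731] → T2
loan_id=35: status='grace' → outer ELSE → T11
loan_id=36: status='default' → inner[balance < 37837] → T9
loan_id=37: status='paid' → outer ELSE → T11
loan_id=38: status='current' → inner[rate_bp < 1396] → T11
loan_id=39: status='paid' → outer ELSE → T11

T11, T11, T11, T6, T2, T11, T9, T11, T11, T11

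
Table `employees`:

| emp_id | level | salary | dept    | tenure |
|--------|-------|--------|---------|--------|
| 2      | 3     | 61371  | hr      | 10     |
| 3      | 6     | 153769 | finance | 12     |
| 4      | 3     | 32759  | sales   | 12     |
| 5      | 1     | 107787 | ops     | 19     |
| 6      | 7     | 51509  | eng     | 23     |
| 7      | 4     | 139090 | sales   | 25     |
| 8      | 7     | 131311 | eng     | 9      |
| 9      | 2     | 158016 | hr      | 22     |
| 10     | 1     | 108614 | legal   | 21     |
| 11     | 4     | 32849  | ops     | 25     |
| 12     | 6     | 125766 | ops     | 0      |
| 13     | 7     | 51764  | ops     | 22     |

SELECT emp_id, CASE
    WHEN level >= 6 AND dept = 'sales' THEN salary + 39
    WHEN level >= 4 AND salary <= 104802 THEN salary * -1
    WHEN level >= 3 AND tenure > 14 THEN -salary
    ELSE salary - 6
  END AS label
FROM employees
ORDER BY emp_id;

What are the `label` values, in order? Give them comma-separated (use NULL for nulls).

61365, 153763, 32753, 107781, -51509, -139090, 131305, 158010, 108608, -32849, 125760, -51764

emp_id=2: ELSE → 61365
emp_id=3: ELSE → 153763
emp_id=4: ELSE → 32753
emp_id=5: ELSE → 107781
emp_id=6: level >= 4 AND salary <= 104802 → -51509
emp_id=7: level >= 3 AND tenure > 14 → -139090
emp_id=8: ELSE → 131305
emp_id=9: ELSE → 158010
emp_id=10: ELSE → 108608
emp_id=11: level >= 4 AND salary <= 104802 → -32849
emp_id=12: ELSE → 125760
emp_id=13: level >= 4 AND salary <= 104802 → -51764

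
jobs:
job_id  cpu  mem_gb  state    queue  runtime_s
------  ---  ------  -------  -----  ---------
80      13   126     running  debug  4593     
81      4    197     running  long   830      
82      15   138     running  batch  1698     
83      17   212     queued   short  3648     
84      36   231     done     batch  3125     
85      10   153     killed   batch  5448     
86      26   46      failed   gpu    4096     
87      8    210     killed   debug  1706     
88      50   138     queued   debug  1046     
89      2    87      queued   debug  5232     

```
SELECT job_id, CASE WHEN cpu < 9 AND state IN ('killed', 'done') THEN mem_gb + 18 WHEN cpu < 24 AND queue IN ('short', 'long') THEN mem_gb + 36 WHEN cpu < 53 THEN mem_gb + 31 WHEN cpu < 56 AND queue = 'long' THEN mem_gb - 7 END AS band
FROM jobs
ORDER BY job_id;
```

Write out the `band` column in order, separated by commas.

job_id=80: cpu < 53 → 157
job_id=81: cpu < 24 AND queue IN ('short', 'long') → 233
job_id=82: cpu < 53 → 169
job_id=83: cpu < 24 AND queue IN ('short', 'long') → 248
job_id=84: cpu < 53 → 262
job_id=85: cpu < 53 → 184
job_id=86: cpu < 53 → 77
job_id=87: cpu < 9 AND state IN ('killed', 'done') → 228
job_id=88: cpu < 53 → 169
job_id=89: cpu < 53 → 118

157, 233, 169, 248, 262, 184, 77, 228, 169, 118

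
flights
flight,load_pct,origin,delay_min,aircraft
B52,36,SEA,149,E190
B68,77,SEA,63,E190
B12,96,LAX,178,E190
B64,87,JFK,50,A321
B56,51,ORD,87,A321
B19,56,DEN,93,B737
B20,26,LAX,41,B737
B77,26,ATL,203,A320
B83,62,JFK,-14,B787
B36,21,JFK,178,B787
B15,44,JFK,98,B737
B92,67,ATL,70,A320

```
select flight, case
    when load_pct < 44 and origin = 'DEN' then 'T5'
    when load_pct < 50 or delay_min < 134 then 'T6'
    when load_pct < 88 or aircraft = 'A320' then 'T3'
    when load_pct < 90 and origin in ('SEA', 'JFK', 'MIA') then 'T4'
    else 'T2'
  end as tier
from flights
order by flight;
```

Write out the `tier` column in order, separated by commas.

T2, T6, T6, T6, T6, T6, T6, T6, T6, T6, T6, T6

flight=B12: ELSE → T2
flight=B15: load_pct < 50 or delay_min < 134 → T6
flight=B19: load_pct < 50 or delay_min < 134 → T6
flight=B20: load_pct < 50 or delay_min < 134 → T6
flight=B36: load_pct < 50 or delay_min < 134 → T6
flight=B52: load_pct < 50 or delay_min < 134 → T6
flight=B56: load_pct < 50 or delay_min < 134 → T6
flight=B64: load_pct < 50 or delay_min < 134 → T6
flight=B68: load_pct < 50 or delay_min < 134 → T6
flight=B77: load_pct < 50 or delay_min < 134 → T6
flight=B83: load_pct < 50 or delay_min < 134 → T6
flight=B92: load_pct < 50 or delay_min < 134 → T6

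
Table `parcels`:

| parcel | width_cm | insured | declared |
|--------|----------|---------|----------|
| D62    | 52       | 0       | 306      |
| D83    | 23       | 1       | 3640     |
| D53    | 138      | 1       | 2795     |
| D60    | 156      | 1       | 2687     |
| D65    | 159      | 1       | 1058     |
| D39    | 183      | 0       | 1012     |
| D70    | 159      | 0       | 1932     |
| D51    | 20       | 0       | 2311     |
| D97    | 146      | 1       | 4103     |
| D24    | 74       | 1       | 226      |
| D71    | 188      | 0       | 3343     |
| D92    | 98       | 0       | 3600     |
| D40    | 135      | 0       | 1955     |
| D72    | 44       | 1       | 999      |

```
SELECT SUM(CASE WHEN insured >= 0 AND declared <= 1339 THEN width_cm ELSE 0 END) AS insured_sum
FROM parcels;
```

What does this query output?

512

parcel=D62: ✓ → 52
parcel=D83: ✗
parcel=D53: ✗
parcel=D60: ✗
parcel=D65: ✓ → 159
parcel=D39: ✓ → 183
parcel=D70: ✗
parcel=D51: ✗
parcel=D97: ✗
parcel=D24: ✓ → 74
parcel=D71: ✗
parcel=D92: ✗
parcel=D40: ✗
parcel=D72: ✓ → 44
insured_sum = 52 + 159 + 183 + 74 + 44 = 512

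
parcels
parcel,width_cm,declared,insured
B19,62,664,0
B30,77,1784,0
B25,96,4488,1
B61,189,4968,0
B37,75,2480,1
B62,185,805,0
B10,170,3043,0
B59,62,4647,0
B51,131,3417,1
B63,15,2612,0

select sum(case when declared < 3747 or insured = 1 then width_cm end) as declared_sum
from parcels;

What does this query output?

parcel=B19: ✓ → 62
parcel=B30: ✓ → 77
parcel=B25: ✓ → 96
parcel=B61: ✗
parcel=B37: ✓ → 75
parcel=B62: ✓ → 185
parcel=B10: ✓ → 170
parcel=B59: ✗
parcel=B51: ✓ → 131
parcel=B63: ✓ → 15
declared_sum = 62 + 77 + 96 + 75 + 185 + 170 + 131 + 15 = 811

811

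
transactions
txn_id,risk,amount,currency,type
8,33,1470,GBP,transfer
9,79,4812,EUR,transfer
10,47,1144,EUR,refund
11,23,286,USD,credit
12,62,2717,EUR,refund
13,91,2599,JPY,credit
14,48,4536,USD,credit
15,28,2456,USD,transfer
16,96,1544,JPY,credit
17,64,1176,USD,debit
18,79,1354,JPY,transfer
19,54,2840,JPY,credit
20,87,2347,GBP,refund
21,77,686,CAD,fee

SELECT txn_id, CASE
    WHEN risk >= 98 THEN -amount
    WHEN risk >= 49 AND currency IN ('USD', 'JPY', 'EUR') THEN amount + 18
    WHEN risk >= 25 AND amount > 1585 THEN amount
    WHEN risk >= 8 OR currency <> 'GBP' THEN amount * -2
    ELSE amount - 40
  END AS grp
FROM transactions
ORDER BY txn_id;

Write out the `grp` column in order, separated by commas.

txn_id=8: risk >= 8 OR currency <> 'GBP' → -2940
txn_id=9: risk >= 49 AND currency IN ('USD', 'JPY', 'EUR') → 4830
txn_id=10: risk >= 8 OR currency <> 'GBP' → -2288
txn_id=11: risk >= 8 OR currency <> 'GBP' → -572
txn_id=12: risk >= 49 AND currency IN ('USD', 'JPY', 'EUR') → 2735
txn_id=13: risk >= 49 AND currency IN ('USD', 'JPY', 'EUR') → 2617
txn_id=14: risk >= 25 AND amount > 1585 → 4536
txn_id=15: risk >= 25 AND amount > 1585 → 2456
txn_id=16: risk >= 49 AND currency IN ('USD', 'JPY', 'EUR') → 1562
txn_id=17: risk >= 49 AND currency IN ('USD', 'JPY', 'EUR') → 1194
txn_id=18: risk >= 49 AND currency IN ('USD', 'JPY', 'EUR') → 1372
txn_id=19: risk >= 49 AND currency IN ('USD', 'JPY', 'EUR') → 2858
txn_id=20: risk >= 25 AND amount > 1585 → 2347
txn_id=21: risk >= 8 OR currency <> 'GBP' → -1372

-2940, 4830, -2288, -572, 2735, 2617, 4536, 2456, 1562, 1194, 1372, 2858, 2347, -1372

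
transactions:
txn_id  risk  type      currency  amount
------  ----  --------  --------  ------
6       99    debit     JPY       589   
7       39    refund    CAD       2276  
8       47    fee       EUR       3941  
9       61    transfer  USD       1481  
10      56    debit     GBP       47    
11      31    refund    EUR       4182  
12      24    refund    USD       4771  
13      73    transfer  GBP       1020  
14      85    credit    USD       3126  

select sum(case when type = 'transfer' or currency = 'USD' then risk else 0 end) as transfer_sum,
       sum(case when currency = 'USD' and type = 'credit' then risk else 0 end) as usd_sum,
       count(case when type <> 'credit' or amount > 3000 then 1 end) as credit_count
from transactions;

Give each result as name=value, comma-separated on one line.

[transfer_sum: type = 'transfer' or currency = 'USD']
txn_id=6: ✗
txn_id=7: ✗
txn_id=8: ✗
txn_id=9: ✓ → 61
txn_id=10: ✗
txn_id=11: ✗
txn_id=12: ✓ → 24
txn_id=13: ✓ → 73
txn_id=14: ✓ → 85
transfer_sum = 61 + 24 + 73 + 85 = 243
—
[usd_sum: currency = 'USD' and type = 'credit']
txn_id=6: ✗
txn_id=7: ✗
txn_id=8: ✗
txn_id=9: ✗
txn_id=10: ✗
txn_id=11: ✗
txn_id=12: ✗
txn_id=13: ✗
txn_id=14: ✓ → 85
usd_sum = 85
—
[credit_count: type <> 'credit' or amount > 3000]
txn_id=6: ✓ → 1
txn_id=7: ✓ → 1
txn_id=8: ✓ → 1
txn_id=9: ✓ → 1
txn_id=10: ✓ → 1
txn_id=11: ✓ → 1
txn_id=12: ✓ → 1
txn_id=13: ✓ → 1
txn_id=14: ✓ → 1
credit_count = COUNT(1, 1, 1, 1, 1, 1, 1, 1, 1) = 9

transfer_sum=243, usd_sum=85, credit_count=9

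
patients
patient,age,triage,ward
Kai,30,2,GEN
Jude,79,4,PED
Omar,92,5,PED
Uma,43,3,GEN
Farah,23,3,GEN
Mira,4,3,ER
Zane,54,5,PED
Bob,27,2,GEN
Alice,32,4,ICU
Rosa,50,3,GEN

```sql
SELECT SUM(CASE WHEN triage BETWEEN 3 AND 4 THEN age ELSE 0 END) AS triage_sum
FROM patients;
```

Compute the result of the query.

patient=Kai: ✗
patient=Jude: ✓ → 79
patient=Omar: ✗
patient=Uma: ✓ → 43
patient=Farah: ✓ → 23
patient=Mira: ✓ → 4
patient=Zane: ✗
patient=Bob: ✗
patient=Alice: ✓ → 32
patient=Rosa: ✓ → 50
triage_sum = 79 + 43 + 23 + 4 + 32 + 50 = 231

231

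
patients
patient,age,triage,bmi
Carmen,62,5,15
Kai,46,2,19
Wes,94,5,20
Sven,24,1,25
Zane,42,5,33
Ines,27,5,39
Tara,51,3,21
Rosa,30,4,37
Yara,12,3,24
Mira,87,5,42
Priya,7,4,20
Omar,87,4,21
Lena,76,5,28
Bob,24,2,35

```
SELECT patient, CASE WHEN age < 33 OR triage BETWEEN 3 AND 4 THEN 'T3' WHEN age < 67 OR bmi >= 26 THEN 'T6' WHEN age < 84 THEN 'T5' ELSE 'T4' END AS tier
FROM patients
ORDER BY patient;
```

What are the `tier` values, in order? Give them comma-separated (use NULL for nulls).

patient=Bob: age < 33 OR triage BETWEEN 3 AND 4 → T3
patient=Carmen: age < 67 OR bmi >= 26 → T6
patient=Ines: age < 33 OR triage BETWEEN 3 AND 4 → T3
patient=Kai: age < 67 OR bmi >= 26 → T6
patient=Lena: age < 67 OR bmi >= 26 → T6
patient=Mira: age < 67 OR bmi >= 26 → T6
patient=Omar: age < 33 OR triage BETWEEN 3 AND 4 → T3
patient=Priya: age < 33 OR triage BETWEEN 3 AND 4 → T3
patient=Rosa: age < 33 OR triage BETWEEN 3 AND 4 → T3
patient=Sven: age < 33 OR triage BETWEEN 3 AND 4 → T3
patient=Tara: age < 33 OR triage BETWEEN 3 AND 4 → T3
patient=Wes: ELSE → T4
patient=Yara: age < 33 OR triage BETWEEN 3 AND 4 → T3
patient=Zane: age < 67 OR bmi >= 26 → T6

T3, T6, T3, T6, T6, T6, T3, T3, T3, T3, T3, T4, T3, T6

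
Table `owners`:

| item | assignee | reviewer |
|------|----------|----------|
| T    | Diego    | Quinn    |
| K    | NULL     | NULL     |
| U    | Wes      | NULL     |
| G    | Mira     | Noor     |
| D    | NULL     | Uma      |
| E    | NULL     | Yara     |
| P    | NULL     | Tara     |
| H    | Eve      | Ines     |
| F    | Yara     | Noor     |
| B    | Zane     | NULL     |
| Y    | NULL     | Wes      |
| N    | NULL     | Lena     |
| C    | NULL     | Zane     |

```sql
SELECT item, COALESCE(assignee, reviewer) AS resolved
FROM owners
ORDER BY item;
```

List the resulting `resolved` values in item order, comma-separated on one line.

item=B: assignee=Zane → Zane
item=C: assignee=NULL, reviewer=Zane → Zane
item=D: assignee=NULL, reviewer=Uma → Uma
item=E: assignee=NULL, reviewer=Yara → Yara
item=F: assignee=Yara → Yara
item=G: assignee=Mira → Mira
item=H: assignee=Eve → Eve
item=K: assignee=NULL, reviewer=NULL (all NULL) → NULL
item=N: assignee=NULL, reviewer=Lena → Lena
item=P: assignee=NULL, reviewer=Tara → Tara
item=T: assignee=Diego → Diego
item=U: assignee=Wes → Wes
item=Y: assignee=NULL, reviewer=Wes → Wes

Zane, Zane, Uma, Yara, Yara, Mira, Eve, NULL, Lena, Tara, Diego, Wes, Wes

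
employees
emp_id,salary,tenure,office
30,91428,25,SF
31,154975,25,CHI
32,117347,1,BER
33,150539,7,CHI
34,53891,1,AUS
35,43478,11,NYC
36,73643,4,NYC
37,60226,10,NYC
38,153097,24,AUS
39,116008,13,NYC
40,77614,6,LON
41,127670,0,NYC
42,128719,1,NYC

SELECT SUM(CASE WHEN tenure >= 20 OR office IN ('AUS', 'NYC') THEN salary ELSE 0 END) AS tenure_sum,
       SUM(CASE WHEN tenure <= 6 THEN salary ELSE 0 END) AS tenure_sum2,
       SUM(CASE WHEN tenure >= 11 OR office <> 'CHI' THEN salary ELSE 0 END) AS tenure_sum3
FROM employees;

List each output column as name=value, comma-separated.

tenure_sum=1003135, tenure_sum2=578884, tenure_sum3=1198096

[tenure_sum: tenure >= 20 OR office IN ('AUS', 'NYC')]
emp_id=30: ✓ → 91428
emp_id=31: ✓ → 154975
emp_id=32: ✗
emp_id=33: ✗
emp_id=34: ✓ → 53891
emp_id=35: ✓ → 43478
emp_id=36: ✓ → 73643
emp_id=37: ✓ → 60226
emp_id=38: ✓ → 153097
emp_id=39: ✓ → 116008
emp_id=40: ✗
emp_id=41: ✓ → 127670
emp_id=42: ✓ → 128719
tenure_sum = 91428 + 154975 + 53891 + 43478 + 73643 + 60226 + 153097 + 116008 + 127670 + 128719 = 1003135
—
[tenure_sum2: tenure <= 6]
emp_id=30: ✗
emp_id=31: ✗
emp_id=32: ✓ → 117347
emp_id=33: ✗
emp_id=34: ✓ → 53891
emp_id=35: ✗
emp_id=36: ✓ → 73643
emp_id=37: ✗
emp_id=38: ✗
emp_id=39: ✗
emp_id=40: ✓ → 77614
emp_id=41: ✓ → 127670
emp_id=42: ✓ → 128719
tenure_sum2 = 117347 + 53891 + 73643 + 77614 + 127670 + 128719 = 578884
—
[tenure_sum3: tenure >= 11 OR office <> 'CHI']
emp_id=30: ✓ → 91428
emp_id=31: ✓ → 154975
emp_id=32: ✓ → 117347
emp_id=33: ✗
emp_id=34: ✓ → 53891
emp_id=35: ✓ → 43478
emp_id=36: ✓ → 73643
emp_id=37: ✓ → 60226
emp_id=38: ✓ → 153097
emp_id=39: ✓ → 116008
emp_id=40: ✓ → 77614
emp_id=41: ✓ → 127670
emp_id=42: ✓ → 128719
tenure_sum3 = 91428 + 154975 + 117347 + 53891 + 43478 + 73643 + 60226 + 153097 + 116008 + 77614 + 127670 + 128719 = 1198096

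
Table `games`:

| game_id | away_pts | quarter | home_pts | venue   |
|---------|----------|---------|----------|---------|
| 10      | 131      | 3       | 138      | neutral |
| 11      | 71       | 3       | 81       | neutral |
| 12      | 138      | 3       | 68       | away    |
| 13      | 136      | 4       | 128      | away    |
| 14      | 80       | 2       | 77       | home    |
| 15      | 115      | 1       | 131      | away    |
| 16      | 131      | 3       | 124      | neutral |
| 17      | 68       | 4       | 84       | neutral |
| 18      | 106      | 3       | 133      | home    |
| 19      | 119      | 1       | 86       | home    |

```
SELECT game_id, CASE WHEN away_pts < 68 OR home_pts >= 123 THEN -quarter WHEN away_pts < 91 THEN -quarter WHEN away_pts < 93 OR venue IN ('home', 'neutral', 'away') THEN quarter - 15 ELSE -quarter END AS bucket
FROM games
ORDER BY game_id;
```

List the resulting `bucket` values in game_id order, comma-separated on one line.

game_id=10: away_pts < 68 OR home_pts >= 123 → -3
game_id=11: away_pts < 91 → -3
game_id=12: away_pts < 93 OR venue IN ('home', 'neutral', 'away') → -12
game_id=13: away_pts < 68 OR home_pts >= 123 → -4
game_id=14: away_pts < 91 → -2
game_id=15: away_pts < 68 OR home_pts >= 123 → -1
game_id=16: away_pts < 68 OR home_pts >= 123 → -3
game_id=17: away_pts < 91 → -4
game_id=18: away_pts < 68 OR home_pts >= 123 → -3
game_id=19: away_pts < 93 OR venue IN ('home', 'neutral', 'away') → -14

-3, -3, -12, -4, -2, -1, -3, -4, -3, -14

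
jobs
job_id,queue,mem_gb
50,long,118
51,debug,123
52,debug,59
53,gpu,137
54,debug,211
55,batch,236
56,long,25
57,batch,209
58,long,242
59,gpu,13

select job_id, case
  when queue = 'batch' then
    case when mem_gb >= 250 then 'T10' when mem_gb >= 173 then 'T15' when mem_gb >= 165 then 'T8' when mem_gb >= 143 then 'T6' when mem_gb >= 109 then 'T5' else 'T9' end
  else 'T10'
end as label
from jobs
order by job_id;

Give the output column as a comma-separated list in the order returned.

job_id=50: queue='long' → outer ELSE → T10
job_id=51: queue='debug' → outer ELSE → T10
job_id=52: queue='debug' → outer ELSE → T10
job_id=53: queue='gpu' → outer ELSE → T10
job_id=54: queue='debug' → outer ELSE → T10
job_id=55: queue='batch' → inner[mem_gb >= 173] → T15
job_id=56: queue='long' → outer ELSE → T10
job_id=57: queue='batch' → inner[mem_gb >= 173] → T15
job_id=58: queue='long' → outer ELSE → T10
job_id=59: queue='gpu' → outer ELSE → T10

T10, T10, T10, T10, T10, T15, T10, T15, T10, T10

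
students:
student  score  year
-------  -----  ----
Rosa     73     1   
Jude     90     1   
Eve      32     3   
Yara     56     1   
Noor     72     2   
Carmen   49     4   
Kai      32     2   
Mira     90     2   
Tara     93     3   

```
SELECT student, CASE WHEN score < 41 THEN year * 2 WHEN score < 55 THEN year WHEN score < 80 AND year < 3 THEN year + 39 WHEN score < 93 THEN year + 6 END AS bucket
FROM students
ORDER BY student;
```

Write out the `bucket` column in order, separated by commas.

student=Carmen: score < 55 → 4
student=Eve: score < 41 → 6
student=Jude: score < 93 → 7
student=Kai: score < 41 → 4
student=Mira: score < 93 → 8
student=Noor: score < 80 AND year < 3 → 41
student=Rosa: score < 80 AND year < 3 → 40
student=Tara: (no match → NULL) → NULL
student=Yara: score < 80 AND year < 3 → 40

4, 6, 7, 4, 8, 41, 40, NULL, 40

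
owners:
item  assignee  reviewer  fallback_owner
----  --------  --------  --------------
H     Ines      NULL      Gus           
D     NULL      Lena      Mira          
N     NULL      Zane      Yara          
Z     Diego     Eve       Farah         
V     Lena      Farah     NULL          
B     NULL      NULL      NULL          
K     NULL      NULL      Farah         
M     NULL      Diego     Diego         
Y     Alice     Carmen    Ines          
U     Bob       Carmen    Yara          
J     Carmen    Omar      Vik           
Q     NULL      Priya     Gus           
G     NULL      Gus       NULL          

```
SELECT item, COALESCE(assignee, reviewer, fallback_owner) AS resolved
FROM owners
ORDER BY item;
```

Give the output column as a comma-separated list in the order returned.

item=B: assignee=NULL, reviewer=NULL, fallback_owner=NULL (all NULL) → NULL
item=D: assignee=NULL, reviewer=Lena → Lena
item=G: assignee=NULL, reviewer=Gus → Gus
item=H: assignee=Ines → Ines
item=J: assignee=Carmen → Carmen
item=K: assignee=NULL, reviewer=NULL, fallback_owner=Farah → Farah
item=M: assignee=NULL, reviewer=Diego → Diego
item=N: assignee=NULL, reviewer=Zane → Zane
item=Q: assignee=NULL, reviewer=Priya → Priya
item=U: assignee=Bob → Bob
item=V: assignee=Lena → Lena
item=Y: assignee=Alice → Alice
item=Z: assignee=Diego → Diego

NULL, Lena, Gus, Ines, Carmen, Farah, Diego, Zane, Priya, Bob, Lena, Alice, Diego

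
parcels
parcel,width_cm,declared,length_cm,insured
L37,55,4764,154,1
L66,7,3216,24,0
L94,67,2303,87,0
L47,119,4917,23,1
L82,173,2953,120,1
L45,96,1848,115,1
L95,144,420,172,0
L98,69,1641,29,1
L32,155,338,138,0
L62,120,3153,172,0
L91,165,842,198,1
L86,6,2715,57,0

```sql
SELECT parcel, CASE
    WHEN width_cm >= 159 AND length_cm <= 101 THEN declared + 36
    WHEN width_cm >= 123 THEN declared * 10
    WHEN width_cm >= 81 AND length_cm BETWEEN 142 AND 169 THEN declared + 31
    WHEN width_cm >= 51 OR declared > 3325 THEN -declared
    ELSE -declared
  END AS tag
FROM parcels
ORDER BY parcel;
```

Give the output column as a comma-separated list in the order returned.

parcel=L32: width_cm >= 123 → 3380
parcel=L37: width_cm >= 51 OR declared > 3325 → -4764
parcel=L45: width_cm >= 51 OR declared > 3325 → -1848
parcel=L47: width_cm >= 51 OR declared > 3325 → -4917
parcel=L62: width_cm >= 51 OR declared > 3325 → -3153
parcel=L66: ELSE → -3216
parcel=L82: width_cm >= 123 → 29530
parcel=L86: ELSE → -2715
parcel=L91: width_cm >= 123 → 8420
parcel=L94: width_cm >= 51 OR declared > 3325 → -2303
parcel=L95: width_cm >= 123 → 4200
parcel=L98: width_cm >= 51 OR declared > 3325 → -1641

3380, -4764, -1848, -4917, -3153, -3216, 29530, -2715, 8420, -2303, 4200, -1641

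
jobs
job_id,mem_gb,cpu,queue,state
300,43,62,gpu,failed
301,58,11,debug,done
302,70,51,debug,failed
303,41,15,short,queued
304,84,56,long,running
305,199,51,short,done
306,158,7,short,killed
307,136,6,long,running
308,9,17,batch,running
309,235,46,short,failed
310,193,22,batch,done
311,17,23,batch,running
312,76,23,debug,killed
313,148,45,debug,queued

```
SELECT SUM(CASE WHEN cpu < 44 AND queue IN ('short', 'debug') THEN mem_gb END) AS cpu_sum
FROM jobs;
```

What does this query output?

job_id=300: ✗
job_id=301: ✓ → 58
job_id=302: ✗
job_id=303: ✓ → 41
job_id=304: ✗
job_id=305: ✗
job_id=306: ✓ → 158
job_id=307: ✗
job_id=308: ✗
job_id=309: ✗
job_id=310: ✗
job_id=311: ✗
job_id=312: ✓ → 76
job_id=313: ✗
cpu_sum = 58 + 41 + 158 + 76 = 333

333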